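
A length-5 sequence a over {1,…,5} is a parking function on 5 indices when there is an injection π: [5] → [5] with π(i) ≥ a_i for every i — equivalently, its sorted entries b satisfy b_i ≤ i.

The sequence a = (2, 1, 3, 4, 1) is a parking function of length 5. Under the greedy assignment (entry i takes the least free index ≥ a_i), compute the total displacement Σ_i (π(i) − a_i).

4

Σπ = 5·6/2 = 15 (π permutes [5]); Σa = 2+1+3+4+1 = 11; disp = 15−11 = 4.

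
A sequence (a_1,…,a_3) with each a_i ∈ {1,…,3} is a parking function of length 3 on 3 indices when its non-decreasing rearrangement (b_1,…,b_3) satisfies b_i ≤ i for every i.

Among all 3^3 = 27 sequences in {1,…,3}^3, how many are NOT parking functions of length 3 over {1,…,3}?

Count = (3+1−3)·(3+1)^{3−1} = 1×16 = 16
E.g. (2,3,3) → sorted (2,3,3): b_1=2>1, not a PF.
3^3 − 16 = 27 − 16 = 11

11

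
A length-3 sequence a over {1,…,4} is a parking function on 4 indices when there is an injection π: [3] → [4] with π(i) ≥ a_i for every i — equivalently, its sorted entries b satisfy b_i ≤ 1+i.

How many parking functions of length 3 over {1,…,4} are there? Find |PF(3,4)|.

50

#PF = 2·5^2 = 2×25 = 50 (Pollak)
Check (2,3,1) → sorted (1,2,3): b_i ≤ 1+i ∀i, a PF.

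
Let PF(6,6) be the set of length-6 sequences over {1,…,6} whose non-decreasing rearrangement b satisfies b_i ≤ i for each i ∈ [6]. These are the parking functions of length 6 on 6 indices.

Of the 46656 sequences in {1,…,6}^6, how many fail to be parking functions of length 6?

|PF| = 1·7^5 = 1·16807 = 16807 (Pollak)
One tuple (4,2,6,5,2,5) → sorted (2,2,4,5,5,6): b_1=2>1, not a PF.
Total 46656; non-PF = 46656−16807 = 29849

29849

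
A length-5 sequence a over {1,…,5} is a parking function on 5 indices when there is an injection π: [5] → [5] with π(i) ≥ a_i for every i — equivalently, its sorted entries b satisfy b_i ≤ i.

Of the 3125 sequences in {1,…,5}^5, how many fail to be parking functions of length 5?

1829

|PF| = (5−5+1)·(5+1)^(5−1) = 1×1296 = 1296 (Pollak)
Example (5,3,2,4,4) → sorted (2,3,4,4,5): b_1=2>1, not a PF.
So 3125 − 1296 = 1829 fail.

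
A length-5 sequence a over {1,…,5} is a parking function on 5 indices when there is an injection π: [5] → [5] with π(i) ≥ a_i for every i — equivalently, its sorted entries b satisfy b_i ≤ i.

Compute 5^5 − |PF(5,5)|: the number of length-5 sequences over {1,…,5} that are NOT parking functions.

1829

|PF(5,5)| = 1·6^4 = 1·1296 = 1296 (Konheim–Weiss)
E.g. (3,5,2,4,5) → sorted (2,3,4,5,5): b_1=2>1, not a PF.
5^5 − 1296 = 3125 − 1296 = 1829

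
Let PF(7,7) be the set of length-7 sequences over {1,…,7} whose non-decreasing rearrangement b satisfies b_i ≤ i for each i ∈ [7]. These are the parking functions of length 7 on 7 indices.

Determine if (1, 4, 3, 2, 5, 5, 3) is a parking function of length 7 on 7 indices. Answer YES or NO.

YES

Order a: b = (1, 2, 3, 3, 4, 5, 5).
  b_1=1 ≤ 1
  b_2=2 ≤ 2
  b_3=3 ≤ 3
  b_4=3 ≤ 4
  b_5=4 ≤ 5
  b_6=5 ≤ 6
  b_7=5 ≤ 7
All bounds hold ⇒ YES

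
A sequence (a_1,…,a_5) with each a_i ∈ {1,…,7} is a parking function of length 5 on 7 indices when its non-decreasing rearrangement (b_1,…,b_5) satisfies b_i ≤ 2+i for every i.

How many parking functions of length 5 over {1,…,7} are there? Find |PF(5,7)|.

12288

|PF| = (7+1−5)·(7+1)^{5−1} = 3×4096 = 12288 (Pollak)
Example (4,5,3,6,2) → sorted (2,3,4,5,6): b_i ≤ 2+i ∀i, a PF.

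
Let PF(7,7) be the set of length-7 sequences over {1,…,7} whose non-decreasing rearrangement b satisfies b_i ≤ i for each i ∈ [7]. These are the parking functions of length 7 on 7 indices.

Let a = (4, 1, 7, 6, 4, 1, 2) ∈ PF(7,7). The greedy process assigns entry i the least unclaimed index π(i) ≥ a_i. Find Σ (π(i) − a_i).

Σπ(i) = 1+…+7 = 28; Σa = 4+1+7+6+4+1+2 = 25; disp = 28−25 = 3.

3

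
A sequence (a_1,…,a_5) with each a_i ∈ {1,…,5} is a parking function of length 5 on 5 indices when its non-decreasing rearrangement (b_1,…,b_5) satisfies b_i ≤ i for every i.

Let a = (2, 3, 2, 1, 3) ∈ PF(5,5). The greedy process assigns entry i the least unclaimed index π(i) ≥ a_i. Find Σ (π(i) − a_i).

Σπ = 15 ({1..5} each once); Σa = 2+3+2+1+3 = 11; disp = 15−11 = 4.

4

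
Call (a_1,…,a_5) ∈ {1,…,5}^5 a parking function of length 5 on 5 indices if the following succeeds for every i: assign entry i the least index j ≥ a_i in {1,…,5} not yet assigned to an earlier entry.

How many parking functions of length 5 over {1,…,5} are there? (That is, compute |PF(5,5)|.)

#PF = (5−5+1)·(5+1)^(5−1) = 1·1296 = 1296
Check (1,4,4,2,3) → sorted (1,2,3,4,4): b_i ≤ i ∀i, a PF.

1296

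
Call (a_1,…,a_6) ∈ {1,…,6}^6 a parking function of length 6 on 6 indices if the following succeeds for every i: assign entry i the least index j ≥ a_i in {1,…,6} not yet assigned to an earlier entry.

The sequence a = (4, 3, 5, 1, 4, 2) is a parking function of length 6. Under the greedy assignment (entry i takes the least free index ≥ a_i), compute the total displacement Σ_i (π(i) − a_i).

Σπ(i) = 1+…+6 = 21; Σa = 4+3+5+1+4+2 = 19; disp = 21−19 = 2.

2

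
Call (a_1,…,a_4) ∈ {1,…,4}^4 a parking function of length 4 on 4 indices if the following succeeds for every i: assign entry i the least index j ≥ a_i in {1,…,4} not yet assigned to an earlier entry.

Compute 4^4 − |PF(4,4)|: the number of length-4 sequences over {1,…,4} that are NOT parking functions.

Count = 1·5^3 = 1×125 = 125 (Konheim–Weiss)
Example (3,1,4,4) → sorted (1,3,4,4): b_2=3>2, not a PF.
Total 256; non-PF = 256−125 = 131

131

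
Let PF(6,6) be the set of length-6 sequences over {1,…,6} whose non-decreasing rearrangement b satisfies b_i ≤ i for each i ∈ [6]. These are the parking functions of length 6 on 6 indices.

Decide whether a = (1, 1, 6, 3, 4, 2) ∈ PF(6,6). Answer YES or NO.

Rearranged: b = (1, 1, 2, 3, 4, 6).
  b_1=1 ≤ 1
  b_2=1 ≤ 2
  b_3=2 ≤ 3
  b_4=3 ≤ 4
  b_5=4 ≤ 5
  b_6=6 ≤ 6
All bounds hold ⇒ YES

YES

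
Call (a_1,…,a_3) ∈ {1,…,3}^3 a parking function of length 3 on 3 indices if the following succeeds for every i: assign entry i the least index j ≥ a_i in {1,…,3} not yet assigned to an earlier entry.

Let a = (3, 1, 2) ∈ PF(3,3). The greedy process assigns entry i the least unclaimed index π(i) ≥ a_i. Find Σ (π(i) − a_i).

Σπ = 6 ({1..3} each once); Σa = 3+1+2 = 6; disp = 6−6 = 0.

0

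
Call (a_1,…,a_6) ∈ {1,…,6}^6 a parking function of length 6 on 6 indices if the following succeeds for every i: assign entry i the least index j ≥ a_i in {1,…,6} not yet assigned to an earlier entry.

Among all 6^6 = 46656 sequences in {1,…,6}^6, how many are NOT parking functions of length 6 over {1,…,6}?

29849

Count = (6−6+1)·(6+1)^(6−1) = 1·16807 = 16807 (Pollak)
Example (5,6,2,6,2,6) → sorted (2,2,5,6,6,6): b_1=2>1, not a PF.
6^6 − 16807 = 46656 − 16807 = 29849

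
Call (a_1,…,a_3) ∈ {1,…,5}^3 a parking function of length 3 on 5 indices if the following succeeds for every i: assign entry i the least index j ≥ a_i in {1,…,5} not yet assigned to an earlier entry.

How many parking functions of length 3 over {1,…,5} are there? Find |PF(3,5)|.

108

|PF| = (5+1−3)·(5+1)^{3−1} = 3·36 = 108
E.g. (3,5,2) → sorted (2,3,5): b_i ≤ 2+i ∀i, a PF.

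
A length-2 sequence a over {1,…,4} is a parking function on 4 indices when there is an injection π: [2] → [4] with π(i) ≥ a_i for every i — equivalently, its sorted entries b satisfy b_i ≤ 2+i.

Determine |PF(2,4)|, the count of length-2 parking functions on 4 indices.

15

#PF = 3·5^1 = 3×5 = 15
One tuple (2,3) → sorted (2,3): b_i ≤ 2+i ∀i, a PF.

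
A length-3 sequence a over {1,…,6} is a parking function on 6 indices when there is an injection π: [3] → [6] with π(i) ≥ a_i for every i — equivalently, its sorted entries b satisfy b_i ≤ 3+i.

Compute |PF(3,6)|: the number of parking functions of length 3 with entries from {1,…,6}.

196

|PF(3,6)| = 4·7^2 = 4 · 49 = 196 (Konheim–Weiss)
Example (6,2,3) → sorted (2,3,6): b_i ≤ 3+i ∀i, a PF.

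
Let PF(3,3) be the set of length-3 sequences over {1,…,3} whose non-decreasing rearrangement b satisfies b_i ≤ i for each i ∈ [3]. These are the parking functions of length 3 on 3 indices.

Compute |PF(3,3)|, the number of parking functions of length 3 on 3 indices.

#PF = (3−3+1)·(3+1)^(3−1) = 1×16 = 16 [KW]
One tuple (1,2,1) → sorted (1,1,2): b_i ≤ i ∀i, a PF.

16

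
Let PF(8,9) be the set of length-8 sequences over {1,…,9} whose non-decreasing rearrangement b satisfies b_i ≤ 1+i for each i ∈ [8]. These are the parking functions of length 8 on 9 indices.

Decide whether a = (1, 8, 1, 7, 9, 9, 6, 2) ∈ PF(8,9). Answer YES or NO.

Order a: b = (1, 1, 2, 6, 7, 8, 9, 9).
  b_1=1 ≤ 2
  b_2=1 ≤ 3
  b_3=2 ≤ 4
  b_4=6 > 5
  fails at i=4 ⇒ NO

NO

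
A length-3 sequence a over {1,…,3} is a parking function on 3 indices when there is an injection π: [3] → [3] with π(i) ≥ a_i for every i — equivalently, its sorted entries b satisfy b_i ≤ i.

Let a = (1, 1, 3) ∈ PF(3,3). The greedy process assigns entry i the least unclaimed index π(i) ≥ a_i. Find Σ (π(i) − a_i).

Σπ(i) = 1+…+3 = 6; Σa = 1+1+3 = 5; disp = 6−5 = 1.

1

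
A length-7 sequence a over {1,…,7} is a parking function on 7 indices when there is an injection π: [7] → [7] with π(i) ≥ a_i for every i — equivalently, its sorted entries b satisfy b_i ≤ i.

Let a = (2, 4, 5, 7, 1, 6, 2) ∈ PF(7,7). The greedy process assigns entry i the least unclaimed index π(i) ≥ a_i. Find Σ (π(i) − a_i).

1

Σπ(i) = 1+…+7 = 28; Σa = 2+4+5+7+1+6+2 = 27; disp = 28−27 = 1.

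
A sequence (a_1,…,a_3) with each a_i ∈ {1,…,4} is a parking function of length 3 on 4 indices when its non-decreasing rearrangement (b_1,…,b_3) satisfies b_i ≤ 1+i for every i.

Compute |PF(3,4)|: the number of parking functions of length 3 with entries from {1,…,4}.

|PF| = 2·5^2 = 2·25 = 50 (Pollak)
One tuple (1,3,1) → sorted (1,1,3): b_i ≤ 1+i ∀i, a PF.

50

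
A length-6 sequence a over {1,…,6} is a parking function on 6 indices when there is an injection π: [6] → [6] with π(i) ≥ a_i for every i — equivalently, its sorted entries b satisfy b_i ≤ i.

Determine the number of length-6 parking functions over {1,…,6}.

16807

|PF| = (6−6+1)·(6+1)^(6−1) = 1 · 16807 = 16807 (Pollak)
E.g. (5,2,4,5,1,1) → sorted (1,1,2,4,5,5): b_i ≤ i ∀i, a PF.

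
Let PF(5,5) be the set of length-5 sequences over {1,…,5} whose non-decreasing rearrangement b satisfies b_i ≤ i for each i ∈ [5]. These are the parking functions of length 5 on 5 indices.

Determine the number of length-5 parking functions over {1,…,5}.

1296

|PF(5,5)| = 1·6^4 = 1·1296 = 1296 [KW]
Example (2,4,4,3,1) → sorted (1,2,3,4,4): b_i ≤ i ∀i, a PF.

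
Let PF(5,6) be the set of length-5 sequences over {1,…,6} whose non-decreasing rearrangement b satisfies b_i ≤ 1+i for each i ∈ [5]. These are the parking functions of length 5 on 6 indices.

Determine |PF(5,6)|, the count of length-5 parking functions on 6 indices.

Count = (6+1−5)·(6+1)^{5−1} = 2×2401 = 4802 [KW]
E.g. (5,3,6,2,2) → sorted (2,2,3,5,6): b_i ≤ 1+i ∀i, a PF.

4802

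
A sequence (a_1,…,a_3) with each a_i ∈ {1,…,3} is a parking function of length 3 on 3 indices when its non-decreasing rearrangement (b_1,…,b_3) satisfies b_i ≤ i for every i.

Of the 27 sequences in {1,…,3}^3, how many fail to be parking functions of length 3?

11

|PF| = (3−3+1)·(3+1)^(3−1) = 1 · 16 = 16
Example (2,2,2) → sorted (2,2,2): b_1=2>1, not a PF.
So 27 − 16 = 11 fail.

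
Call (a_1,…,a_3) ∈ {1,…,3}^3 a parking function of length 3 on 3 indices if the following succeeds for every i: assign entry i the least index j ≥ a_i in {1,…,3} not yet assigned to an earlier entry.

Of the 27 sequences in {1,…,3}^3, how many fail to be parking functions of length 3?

11

|PF| = (3−3+1)·(3+1)^(3−1) = 1×16 = 16 (Konheim–Weiss)
Example (3,3,2) → sorted (2,3,3): b_1=2>1, not a PF.
3^3 − 16 = 27 − 16 = 11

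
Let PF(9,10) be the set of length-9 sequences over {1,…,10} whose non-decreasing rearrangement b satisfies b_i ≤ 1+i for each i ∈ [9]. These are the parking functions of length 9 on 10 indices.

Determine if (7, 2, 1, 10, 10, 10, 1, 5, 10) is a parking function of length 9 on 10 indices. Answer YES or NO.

Order a: b = (1, 1, 2, 5, 7, 10, 10, 10, 10).
  b_1=1 ≤ 2
  b_2=1 ≤ 3
  b_3=2 ≤ 4
  b_4=5 ≤ 5
  b_5=7 > 6
  fails at i=5 ⇒ NO

NO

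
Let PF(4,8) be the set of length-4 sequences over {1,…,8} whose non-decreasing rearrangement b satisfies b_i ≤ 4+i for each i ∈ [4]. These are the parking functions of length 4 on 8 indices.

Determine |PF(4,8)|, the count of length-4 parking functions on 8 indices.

|PF(4,8)| = (8+1−4)·(8+1)^{4−1} = 5×729 = 3645 [KW]
Check (3,8,1,4) → sorted (1,3,4,8): b_i ≤ 4+i ∀i, a PF.

3645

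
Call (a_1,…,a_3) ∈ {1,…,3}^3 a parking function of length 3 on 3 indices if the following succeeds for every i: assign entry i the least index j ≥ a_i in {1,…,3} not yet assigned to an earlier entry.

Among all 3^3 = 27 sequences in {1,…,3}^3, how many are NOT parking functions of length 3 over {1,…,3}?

11

Count = (4−3)·4^(3−1) = 1 · 16 = 16 [KW]
E.g. (3,2,2) → sorted (2,2,3): b_1=2>1, not a PF.
Total 27; non-PF = 27−16 = 11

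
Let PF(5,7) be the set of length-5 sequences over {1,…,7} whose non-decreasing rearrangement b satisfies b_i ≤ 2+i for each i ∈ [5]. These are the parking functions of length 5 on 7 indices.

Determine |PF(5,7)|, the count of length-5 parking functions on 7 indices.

12288

|PF(5,7)| = (7+1−5)·(7+1)^{5−1} = 3 · 4096 = 12288 (Pollak)
E.g. (5,5,5,2,3) → sorted (2,3,5,5,5): b_i ≤ 2+i ∀i, a PF.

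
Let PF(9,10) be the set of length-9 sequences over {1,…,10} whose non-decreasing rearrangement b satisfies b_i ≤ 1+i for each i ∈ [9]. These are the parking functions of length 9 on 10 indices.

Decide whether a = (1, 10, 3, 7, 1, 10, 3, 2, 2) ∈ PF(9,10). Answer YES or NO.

Rearranged: b = (1, 1, 2, 2, 3, 3, 7, 10, 10).
  b_1=1 ≤ 2
  b_2=1 ≤ 3
  b_3=2 ≤ 4
  b_4=2 ≤ 5
  b_5=3 ≤ 6
  b_6=3 ≤ 7
  b_7=7 ≤ 8
  b_8=10 > 9
  fails at i=8 ⇒ NO

NO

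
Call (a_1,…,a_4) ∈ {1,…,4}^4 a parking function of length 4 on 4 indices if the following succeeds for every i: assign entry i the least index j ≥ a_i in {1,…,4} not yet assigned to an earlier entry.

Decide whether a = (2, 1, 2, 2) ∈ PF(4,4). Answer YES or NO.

Rearranged: b = (1, 2, 2, 2).
  b_1=1 ≤ 1
  b_2=2 ≤ 2
  b_3=2 ≤ 3
  b_4=2 ≤ 4
All bounds hold ⇒ YES

YES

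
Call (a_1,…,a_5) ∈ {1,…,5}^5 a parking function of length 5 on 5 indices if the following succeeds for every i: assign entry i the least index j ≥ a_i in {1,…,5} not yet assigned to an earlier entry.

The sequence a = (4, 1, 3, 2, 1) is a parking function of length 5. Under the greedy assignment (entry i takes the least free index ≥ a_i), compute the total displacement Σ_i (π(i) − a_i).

Σπ(i) = 1+…+5 = 15; Σa = 4+1+3+2+1 = 11; disp = 15−11 = 4.

4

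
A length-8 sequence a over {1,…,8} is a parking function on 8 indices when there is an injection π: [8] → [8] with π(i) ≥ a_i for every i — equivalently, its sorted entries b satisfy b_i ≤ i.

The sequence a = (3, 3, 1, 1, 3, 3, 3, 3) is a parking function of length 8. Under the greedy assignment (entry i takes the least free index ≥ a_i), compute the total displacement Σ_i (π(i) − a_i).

Σπ = 8·9/2 = 36 (π permutes [8]); Σa = 3+3+1+1+3+3+3+3 = 20; disp = 36−20 = 16.

16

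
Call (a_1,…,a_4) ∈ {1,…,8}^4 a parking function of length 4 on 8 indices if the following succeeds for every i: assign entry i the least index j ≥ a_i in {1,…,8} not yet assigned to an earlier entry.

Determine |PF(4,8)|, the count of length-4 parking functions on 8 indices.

3645

|PF| = (8+1−4)·(8+1)^{4−1} = 5·729 = 3645 (Pollak)
Check (1,4,1,6) → sorted (1,1,4,6): b_i ≤ 4+i ∀i, a PF.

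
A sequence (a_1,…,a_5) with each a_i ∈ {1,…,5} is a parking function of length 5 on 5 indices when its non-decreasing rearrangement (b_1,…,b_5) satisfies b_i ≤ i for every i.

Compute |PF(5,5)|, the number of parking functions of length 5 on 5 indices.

|PF| = (6−5)·6^(5−1) = 1·1296 = 1296 [KW]
One tuple (1,1,2,2,4) → sorted (1,1,2,2,4): b_i ≤ i ∀i, a PF.

1296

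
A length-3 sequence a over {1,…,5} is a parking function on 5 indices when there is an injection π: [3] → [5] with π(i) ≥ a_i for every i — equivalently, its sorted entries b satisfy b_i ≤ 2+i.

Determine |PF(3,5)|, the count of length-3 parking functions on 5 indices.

108

|PF| = (6−3)·6^(3−1) = 3 · 36 = 108
One tuple (2,5,1) → sorted (1,2,5): b_i ≤ 2+i ∀i, a PF.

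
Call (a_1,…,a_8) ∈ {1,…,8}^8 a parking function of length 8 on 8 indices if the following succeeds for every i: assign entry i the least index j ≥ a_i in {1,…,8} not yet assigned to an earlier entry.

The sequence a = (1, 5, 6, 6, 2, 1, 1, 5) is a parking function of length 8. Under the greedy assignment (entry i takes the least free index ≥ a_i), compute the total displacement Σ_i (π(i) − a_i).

9

Σπ(i) = 1+…+8 = 36; Σa = 1+5+6+6+2+1+1+5 = 27; disp = 36−27 = 9.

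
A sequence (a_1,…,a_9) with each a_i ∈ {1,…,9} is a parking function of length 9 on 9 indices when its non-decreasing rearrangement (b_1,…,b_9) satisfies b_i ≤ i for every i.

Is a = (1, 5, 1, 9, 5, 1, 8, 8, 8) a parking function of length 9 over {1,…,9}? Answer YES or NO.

Sorted: b = (1, 1, 1, 5, 5, 8, 8, 8, 9).
  b_1=1 ≤ 1
  b_2=1 ≤ 2
  b_3=1 ≤ 3
  b_4=5 > 4
  fails at i=4 ⇒ NO

NO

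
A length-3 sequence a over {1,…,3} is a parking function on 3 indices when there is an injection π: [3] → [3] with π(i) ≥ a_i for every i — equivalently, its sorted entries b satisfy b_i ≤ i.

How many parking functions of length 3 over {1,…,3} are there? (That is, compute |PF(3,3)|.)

16

#PF = (4−3)·4^(3−1) = 1·16 = 16
One tuple (1,3,2) → sorted (1,2,3): b_i ≤ i ∀i, a PF.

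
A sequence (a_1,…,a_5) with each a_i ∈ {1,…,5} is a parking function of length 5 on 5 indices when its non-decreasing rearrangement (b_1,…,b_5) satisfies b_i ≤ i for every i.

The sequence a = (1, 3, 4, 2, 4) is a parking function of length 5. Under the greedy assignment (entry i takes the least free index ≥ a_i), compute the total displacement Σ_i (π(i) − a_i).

Σπ = 15 ({1..5} each once); Σa = 1+3+4+2+4 = 14; disp = 15−14 = 1.

1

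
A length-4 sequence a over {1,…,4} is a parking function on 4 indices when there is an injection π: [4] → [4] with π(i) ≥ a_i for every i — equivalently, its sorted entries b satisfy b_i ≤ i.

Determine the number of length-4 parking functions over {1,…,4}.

Count = (5−4)·5^(4−1) = 1·125 = 125
Check (2,4,1,3) → sorted (1,2,3,4): b_i ≤ i ∀i, a PF.

125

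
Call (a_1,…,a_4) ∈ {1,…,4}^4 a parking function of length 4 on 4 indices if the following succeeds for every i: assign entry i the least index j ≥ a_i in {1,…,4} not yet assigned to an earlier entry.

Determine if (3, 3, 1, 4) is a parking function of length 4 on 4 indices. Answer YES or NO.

NO

Sorted: b = (1, 3, 3, 4).
  b_1=1 ≤ 1
  b_2=3 > 2
  fails at i=2 ⇒ NO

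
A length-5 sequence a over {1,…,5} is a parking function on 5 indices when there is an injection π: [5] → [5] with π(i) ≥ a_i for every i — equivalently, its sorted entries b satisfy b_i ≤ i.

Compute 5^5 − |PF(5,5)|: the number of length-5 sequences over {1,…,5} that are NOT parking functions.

|PF(5,5)| = (5+1−5)·(5+1)^{5−1} = 1·1296 = 1296
E.g. (1,5,5,5,2) → sorted (1,2,5,5,5): b_3=5>3, not a PF.
So 3125 − 1296 = 1829 fail.

1829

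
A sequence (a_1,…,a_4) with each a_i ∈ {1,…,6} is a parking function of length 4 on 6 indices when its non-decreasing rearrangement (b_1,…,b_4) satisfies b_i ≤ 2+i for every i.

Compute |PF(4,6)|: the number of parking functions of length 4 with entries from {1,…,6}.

1029

|PF| = 3·7^3 = 3 · 343 = 1029 (Konheim–Weiss)
E.g. (1,3,2,3) → sorted (1,2,3,3): b_i ≤ 2+i ∀i, a PF.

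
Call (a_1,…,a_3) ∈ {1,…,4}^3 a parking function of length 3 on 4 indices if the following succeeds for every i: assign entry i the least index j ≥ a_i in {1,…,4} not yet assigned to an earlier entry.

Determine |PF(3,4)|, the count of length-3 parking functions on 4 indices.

#PF = (4−3+1)·(4+1)^(3−1) = 2×25 = 50 (Konheim–Weiss)
Example (3,2,2) → sorted (2,2,3): b_i ≤ 1+i ∀i, a PF.

50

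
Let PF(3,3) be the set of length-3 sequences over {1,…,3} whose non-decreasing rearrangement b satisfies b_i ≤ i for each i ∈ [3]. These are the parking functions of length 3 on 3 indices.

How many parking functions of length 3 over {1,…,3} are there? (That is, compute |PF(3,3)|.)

16

#PF = (4−3)·4^(3−1) = 1 · 16 = 16
Check (1,2,1) → sorted (1,1,2): b_i ≤ i ∀i, a PF.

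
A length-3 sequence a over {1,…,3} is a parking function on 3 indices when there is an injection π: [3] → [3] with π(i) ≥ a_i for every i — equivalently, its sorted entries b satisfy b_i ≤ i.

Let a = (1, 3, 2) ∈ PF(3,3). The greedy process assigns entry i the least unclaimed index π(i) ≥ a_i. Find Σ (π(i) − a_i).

Σπ = 6 ({1..3} each once); Σa = 1+3+2 = 6; disp = 6−6 = 0.

0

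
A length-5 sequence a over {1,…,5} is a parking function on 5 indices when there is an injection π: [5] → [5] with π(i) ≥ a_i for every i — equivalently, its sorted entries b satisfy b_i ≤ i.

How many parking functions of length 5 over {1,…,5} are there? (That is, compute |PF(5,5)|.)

1296

#PF = (6−5)·6^(5−1) = 1 · 1296 = 1296 (Konheim–Weiss)
One tuple (1,5,1,1,4) → sorted (1,1,1,4,5): b_i ≤ i ∀i, a PF.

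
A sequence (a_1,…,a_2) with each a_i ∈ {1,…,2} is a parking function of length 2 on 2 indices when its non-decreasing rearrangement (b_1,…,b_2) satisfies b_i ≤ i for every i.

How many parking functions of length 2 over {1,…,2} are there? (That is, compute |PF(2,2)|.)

#PF = (2−2+1)·(2+1)^(2−1) = 1×3 = 3 [KW]
Check (1,1) → sorted (1,1): b_i ≤ i ∀i, a PF.

3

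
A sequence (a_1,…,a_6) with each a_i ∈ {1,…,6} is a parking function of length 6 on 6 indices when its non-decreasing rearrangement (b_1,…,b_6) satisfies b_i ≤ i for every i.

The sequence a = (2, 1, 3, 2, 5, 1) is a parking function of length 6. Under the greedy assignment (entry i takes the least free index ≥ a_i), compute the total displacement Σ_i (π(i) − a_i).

7

Σπ(i) = 1+…+6 = 21; Σa = 2+1+3+2+5+1 = 14; disp = 21−14 = 7.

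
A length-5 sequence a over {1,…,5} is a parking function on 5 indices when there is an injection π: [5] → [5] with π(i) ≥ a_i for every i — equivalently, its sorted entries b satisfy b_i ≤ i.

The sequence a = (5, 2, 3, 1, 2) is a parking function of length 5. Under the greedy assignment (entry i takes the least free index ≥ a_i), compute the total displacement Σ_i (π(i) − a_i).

2

Σπ = 15 ({1..5} each once); Σa = 5+2+3+1+2 = 13; disp = 15−13 = 2.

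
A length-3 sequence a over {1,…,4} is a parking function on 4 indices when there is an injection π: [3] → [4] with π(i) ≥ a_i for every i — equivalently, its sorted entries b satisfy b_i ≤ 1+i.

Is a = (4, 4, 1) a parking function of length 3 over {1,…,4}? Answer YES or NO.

Rearranged: b = (1, 4, 4).
  b_1=1 ≤ 2
  b_2=4 > 3
  fails at i=2 ⇒ NO

NO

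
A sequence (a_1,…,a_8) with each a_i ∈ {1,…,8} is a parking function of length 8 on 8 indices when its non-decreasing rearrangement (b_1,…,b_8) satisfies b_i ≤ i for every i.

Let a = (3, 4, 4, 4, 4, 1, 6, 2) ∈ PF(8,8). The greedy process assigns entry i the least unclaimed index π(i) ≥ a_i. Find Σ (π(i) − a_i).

Σπ(i) = 1+…+8 = 36; Σa = 3+4+4+4+4+1+6+2 = 28; disp = 36−28 = 8.

8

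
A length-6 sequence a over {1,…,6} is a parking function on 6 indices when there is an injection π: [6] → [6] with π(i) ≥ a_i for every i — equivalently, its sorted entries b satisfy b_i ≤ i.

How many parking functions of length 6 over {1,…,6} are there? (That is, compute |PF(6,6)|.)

16807

|PF(6,6)| = (6+1−6)·(6+1)^{6−1} = 1×16807 = 16807 (Pollak)
Example (3,2,1,1,6,2) → sorted (1,1,2,2,3,6): b_i ≤ i ∀i, a PF.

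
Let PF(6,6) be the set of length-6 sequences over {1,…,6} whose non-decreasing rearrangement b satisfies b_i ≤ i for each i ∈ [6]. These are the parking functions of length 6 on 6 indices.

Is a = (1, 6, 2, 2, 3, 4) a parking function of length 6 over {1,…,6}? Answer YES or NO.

Sorted: b = (1, 2, 2, 3, 4, 6).
  b_1=1 ≤ 1
  b_2=2 ≤ 2
  b_3=2 ≤ 3
  b_4=3 ≤ 4
  b_5=4 ≤ 5
  b_6=6 ≤ 6
All bounds hold ⇒ YES

YES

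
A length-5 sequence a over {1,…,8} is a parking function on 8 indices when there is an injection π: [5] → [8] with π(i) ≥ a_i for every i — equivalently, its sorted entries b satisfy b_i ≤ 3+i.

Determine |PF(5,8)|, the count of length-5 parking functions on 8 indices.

|PF| = (8−5+1)·(8+1)^(5−1) = 4·6561 = 26244 [KW]
One tuple (4,2,5,6,7) → sorted (2,4,5,6,7): b_i ≤ 3+i ∀i, a PF.

26244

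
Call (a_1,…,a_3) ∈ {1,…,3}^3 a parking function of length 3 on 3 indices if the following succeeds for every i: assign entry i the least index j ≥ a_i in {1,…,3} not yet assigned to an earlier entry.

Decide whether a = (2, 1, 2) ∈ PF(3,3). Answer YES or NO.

Rearranged: b = (1, 2, 2).
  b_1=1 ≤ 1
  b_2=2 ≤ 2
  b_3=2 ≤ 3
All bounds hold ⇒ YES

YES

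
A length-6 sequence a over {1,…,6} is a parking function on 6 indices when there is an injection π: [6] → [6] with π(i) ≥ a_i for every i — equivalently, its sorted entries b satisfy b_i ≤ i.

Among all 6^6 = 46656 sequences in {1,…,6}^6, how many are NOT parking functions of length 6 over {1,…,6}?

29849

|PF(6,6)| = (6−6+1)·(6+1)^(6−1) = 1 · 16807 = 16807 (Pollak)
E.g. (6,6,6,4,6,6) → sorted (4,6,6,6,6,6): b_1=4>1, not a PF.
Total 46656; non-PF = 46656−16807 = 29849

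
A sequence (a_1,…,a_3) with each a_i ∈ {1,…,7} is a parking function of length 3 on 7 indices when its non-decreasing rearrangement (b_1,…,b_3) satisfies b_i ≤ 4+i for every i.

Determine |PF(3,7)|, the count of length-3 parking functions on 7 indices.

320

|PF| = (7−3+1)·(7+1)^(3−1) = 5 · 64 = 320 [KW]
Example (5,2,6) → sorted (2,5,6): b_i ≤ 4+i ∀i, a PF.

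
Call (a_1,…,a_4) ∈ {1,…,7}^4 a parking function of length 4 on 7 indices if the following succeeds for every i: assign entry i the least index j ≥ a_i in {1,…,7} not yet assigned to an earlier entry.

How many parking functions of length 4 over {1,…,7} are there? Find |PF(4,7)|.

2048

#PF = (7+1−4)·(7+1)^{4−1} = 4 · 512 = 2048 [KW]
Check (5,3,7,1) → sorted (1,3,5,7): b_i ≤ 3+i ∀i, a PF.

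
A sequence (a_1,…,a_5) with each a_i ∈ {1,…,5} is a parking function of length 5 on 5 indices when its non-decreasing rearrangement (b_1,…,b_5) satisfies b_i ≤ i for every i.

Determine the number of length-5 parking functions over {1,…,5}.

|PF(5,5)| = 1·6^4 = 1·1296 = 1296 (Konheim–Weiss)
Check (5,3,2,1,3) → sorted (1,2,3,3,5): b_i ≤ i ∀i, a PF.

1296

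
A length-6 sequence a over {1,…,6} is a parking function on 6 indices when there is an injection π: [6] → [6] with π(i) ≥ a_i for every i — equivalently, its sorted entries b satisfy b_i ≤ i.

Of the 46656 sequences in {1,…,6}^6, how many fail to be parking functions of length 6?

29849

Count = 1·7^5 = 1×16807 = 16807 (Konheim–Weiss)
Check (4,6,4,5,4,1) → sorted (1,4,4,4,5,6): b_2=4>2, not a PF.
So 46656 − 16807 = 29849 fail.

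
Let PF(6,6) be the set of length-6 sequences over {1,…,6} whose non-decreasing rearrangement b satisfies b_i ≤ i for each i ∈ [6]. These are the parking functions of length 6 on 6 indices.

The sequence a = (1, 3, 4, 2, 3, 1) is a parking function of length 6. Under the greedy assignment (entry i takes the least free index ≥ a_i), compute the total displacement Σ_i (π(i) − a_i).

Σπ = 21 ({1..6} each once); Σa = 1+3+4+2+3+1 = 14; disp = 21−14 = 7.

7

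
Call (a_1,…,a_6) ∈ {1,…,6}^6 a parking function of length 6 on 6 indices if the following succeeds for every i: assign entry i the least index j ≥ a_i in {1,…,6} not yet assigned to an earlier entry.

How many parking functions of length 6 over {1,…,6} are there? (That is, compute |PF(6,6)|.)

|PF(6,6)| = (6+1−6)·(6+1)^{6−1} = 1·16807 = 16807
E.g. (2,6,1,4,2,3) → sorted (1,2,2,3,4,6): b_i ≤ i ∀i, a PF.

16807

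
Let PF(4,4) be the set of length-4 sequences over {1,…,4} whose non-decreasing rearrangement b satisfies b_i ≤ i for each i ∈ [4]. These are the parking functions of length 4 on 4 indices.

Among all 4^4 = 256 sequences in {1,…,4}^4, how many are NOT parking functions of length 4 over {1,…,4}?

Count = (5−4)·5^(4−1) = 1 · 125 = 125 (Konheim–Weiss)
One tuple (4,2,2,3) → sorted (2,2,3,4): b_1=2>1, not a PF.
4^4 − 125 = 256 − 125 = 131

131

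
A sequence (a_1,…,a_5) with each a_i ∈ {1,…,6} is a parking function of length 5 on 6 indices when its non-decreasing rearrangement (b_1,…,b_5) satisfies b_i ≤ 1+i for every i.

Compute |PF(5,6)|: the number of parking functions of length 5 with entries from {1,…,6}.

4802

#PF = (7−5)·7^(5−1) = 2·2401 = 4802
One tuple (3,2,2,3,3) → sorted (2,2,3,3,3): b_i ≤ 1+i ∀i, a PF.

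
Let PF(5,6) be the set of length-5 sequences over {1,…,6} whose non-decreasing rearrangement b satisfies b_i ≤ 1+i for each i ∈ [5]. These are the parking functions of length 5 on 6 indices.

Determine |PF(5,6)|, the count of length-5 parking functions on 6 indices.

#PF = (7−5)·7^(5−1) = 2 · 2401 = 4802 (Pollak)
One tuple (1,3,5,6,4) → sorted (1,3,4,5,6): b_i ≤ 1+i ∀i, a PF.

4802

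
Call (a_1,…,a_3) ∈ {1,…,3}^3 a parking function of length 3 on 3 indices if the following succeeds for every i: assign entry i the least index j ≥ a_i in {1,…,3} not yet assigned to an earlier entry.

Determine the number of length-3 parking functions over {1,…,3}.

#PF = (3+1−3)·(3+1)^{3−1} = 1 · 16 = 16 (Konheim–Weiss)
Check (1,2,2) → sorted (1,2,2): b_i ≤ i ∀i, a PF.

16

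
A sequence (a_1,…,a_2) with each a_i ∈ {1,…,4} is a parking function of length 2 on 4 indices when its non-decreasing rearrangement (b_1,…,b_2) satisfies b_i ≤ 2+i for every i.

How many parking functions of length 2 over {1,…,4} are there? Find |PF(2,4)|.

15

Count = 3·5^1 = 3×5 = 15 [KW]
Example (1,3) → sorted (1,3): b_i ≤ 2+i ∀i, a PF.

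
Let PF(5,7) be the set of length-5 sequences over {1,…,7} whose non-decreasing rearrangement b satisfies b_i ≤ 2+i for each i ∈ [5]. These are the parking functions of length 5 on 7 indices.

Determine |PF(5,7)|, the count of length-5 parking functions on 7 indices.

12288

#PF = (7−5+1)·(7+1)^(5−1) = 3 · 4096 = 12288 [KW]
One tuple (4,3,3,5,5) → sorted (3,3,4,5,5): b_i ≤ 2+i ∀i, a PF.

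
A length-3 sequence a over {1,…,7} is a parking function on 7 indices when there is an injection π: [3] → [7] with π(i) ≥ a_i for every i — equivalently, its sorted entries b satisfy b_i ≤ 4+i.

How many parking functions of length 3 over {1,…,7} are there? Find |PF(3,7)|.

|PF(3,7)| = (7+1−3)·(7+1)^{3−1} = 5·64 = 320
E.g. (2,7,3) → sorted (2,3,7): b_i ≤ 4+i ∀i, a PF.

320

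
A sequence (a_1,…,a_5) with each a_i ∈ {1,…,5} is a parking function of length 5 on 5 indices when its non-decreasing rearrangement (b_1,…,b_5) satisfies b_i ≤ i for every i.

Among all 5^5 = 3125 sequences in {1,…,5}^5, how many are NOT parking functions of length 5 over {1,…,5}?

1829

Count = (5−5+1)·(5+1)^(5−1) = 1·1296 = 1296
Check (4,2,4,5,5) → sorted (2,4,4,5,5): b_1=2>1, not a PF.
So 3125 − 1296 = 1829 fail.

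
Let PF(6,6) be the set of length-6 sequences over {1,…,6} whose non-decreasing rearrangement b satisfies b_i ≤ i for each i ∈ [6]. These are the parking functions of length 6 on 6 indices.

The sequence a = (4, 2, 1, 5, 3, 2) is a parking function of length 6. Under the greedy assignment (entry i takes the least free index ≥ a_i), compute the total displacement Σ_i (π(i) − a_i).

4

Σπ(i) = 1+…+6 = 21; Σa = 4+2+1+5+3+2 = 17; disp = 21−17 = 4.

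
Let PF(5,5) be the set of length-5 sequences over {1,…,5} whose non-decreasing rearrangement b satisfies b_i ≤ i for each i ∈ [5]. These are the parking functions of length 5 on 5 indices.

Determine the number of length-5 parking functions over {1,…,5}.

1296

Count = (5+1−5)·(5+1)^{5−1} = 1×1296 = 1296 [KW]
One tuple (5,1,1,3,2) → sorted (1,1,2,3,5): b_i ≤ i ∀i, a PF.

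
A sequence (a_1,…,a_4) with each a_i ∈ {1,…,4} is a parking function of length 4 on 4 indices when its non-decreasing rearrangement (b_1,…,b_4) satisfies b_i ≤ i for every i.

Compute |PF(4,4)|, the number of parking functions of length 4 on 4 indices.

125

#PF = (4−4+1)·(4+1)^(4−1) = 1·125 = 125 (Pollak)
E.g. (1,1,1,4) → sorted (1,1,1,4): b_i ≤ i ∀i, a PF.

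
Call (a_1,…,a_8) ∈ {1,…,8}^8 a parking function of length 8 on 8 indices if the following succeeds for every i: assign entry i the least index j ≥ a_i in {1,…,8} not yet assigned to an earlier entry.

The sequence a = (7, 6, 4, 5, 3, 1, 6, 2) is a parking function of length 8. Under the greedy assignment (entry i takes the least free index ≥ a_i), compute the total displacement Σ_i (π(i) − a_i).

Σπ = 8·9/2 = 36 (π permutes [8]); Σa = 7+6+4+5+3+1+6+2 = 34; disp = 36−34 = 2.

2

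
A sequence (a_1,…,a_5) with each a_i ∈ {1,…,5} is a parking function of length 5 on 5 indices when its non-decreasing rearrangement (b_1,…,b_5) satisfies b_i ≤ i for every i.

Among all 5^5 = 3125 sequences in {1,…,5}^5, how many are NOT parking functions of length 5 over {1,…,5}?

1829

#PF = (5+1−5)·(5+1)^{5−1} = 1 · 1296 = 1296 [KW]
Check (5,3,5,5,2) → sorted (2,3,5,5,5): b_1=2>1, not a PF.
So 3125 − 1296 = 1829 fail.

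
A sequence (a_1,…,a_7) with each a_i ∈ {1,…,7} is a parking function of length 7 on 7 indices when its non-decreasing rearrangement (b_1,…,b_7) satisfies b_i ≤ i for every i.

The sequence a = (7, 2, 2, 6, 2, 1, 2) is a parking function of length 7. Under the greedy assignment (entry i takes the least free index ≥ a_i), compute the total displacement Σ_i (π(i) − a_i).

6

Σπ(i) = 1+…+7 = 28; Σa = 7+2+2+6+2+1+2 = 22; disp = 28−22 = 6.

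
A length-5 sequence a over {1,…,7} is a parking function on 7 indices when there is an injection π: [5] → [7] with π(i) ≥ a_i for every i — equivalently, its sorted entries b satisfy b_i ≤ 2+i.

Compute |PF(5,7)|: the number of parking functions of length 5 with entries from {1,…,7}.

12288

|PF(5,7)| = (7+1−5)·(7+1)^{5−1} = 3 · 4096 = 12288
Example (7,2,3,2,6) → sorted (2,2,3,6,7): b_i ≤ 2+i ∀i, a PF.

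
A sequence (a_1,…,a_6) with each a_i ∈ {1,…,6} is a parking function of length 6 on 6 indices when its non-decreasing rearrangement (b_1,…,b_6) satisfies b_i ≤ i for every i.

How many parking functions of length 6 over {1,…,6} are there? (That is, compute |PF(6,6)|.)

16807

#PF = (6+1−6)·(6+1)^{6−1} = 1·16807 = 16807 (Pollak)
Example (2,1,2,1,2,2) → sorted (1,1,2,2,2,2): b_i ≤ i ∀i, a PF.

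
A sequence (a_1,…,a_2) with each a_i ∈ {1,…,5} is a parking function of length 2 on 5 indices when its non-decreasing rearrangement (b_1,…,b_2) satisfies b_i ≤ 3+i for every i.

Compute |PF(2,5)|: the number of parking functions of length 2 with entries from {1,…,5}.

#PF = (5−2+1)·(5+1)^(2−1) = 4×6 = 24
One tuple (2,4) → sorted (2,4): b_i ≤ 3+i ∀i, a PF.

24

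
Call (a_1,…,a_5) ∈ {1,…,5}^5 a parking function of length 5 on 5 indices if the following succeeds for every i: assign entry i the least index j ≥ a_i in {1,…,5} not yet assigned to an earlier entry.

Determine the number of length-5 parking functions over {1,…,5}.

1296

|PF(5,5)| = (6−5)·6^(5−1) = 1·1296 = 1296 [KW]
Check (1,5,2,1,4) → sorted (1,1,2,4,5): b_i ≤ i ∀i, a PF.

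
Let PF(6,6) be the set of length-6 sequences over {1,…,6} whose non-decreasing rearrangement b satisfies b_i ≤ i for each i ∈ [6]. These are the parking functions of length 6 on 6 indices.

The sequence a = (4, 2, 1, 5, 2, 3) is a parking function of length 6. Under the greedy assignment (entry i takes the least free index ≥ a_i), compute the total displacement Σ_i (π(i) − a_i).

4

Σπ = 21 ({1..6} each once); Σa = 4+2+1+5+2+3 = 17; disp = 21−17 = 4.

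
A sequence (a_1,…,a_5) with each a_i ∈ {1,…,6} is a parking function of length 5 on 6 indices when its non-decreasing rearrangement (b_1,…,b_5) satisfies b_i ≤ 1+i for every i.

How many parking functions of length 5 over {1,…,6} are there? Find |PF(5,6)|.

4802

Count = (7−5)·7^(5−1) = 2×2401 = 4802 (Pollak)
E.g. (1,5,3,1,2) → sorted (1,1,2,3,5): b_i ≤ 1+i ∀i, a PF.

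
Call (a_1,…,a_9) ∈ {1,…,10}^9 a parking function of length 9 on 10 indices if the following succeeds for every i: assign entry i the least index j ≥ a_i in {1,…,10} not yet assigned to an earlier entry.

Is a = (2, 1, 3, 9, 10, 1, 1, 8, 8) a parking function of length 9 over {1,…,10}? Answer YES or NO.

Rearranged: b = (1, 1, 1, 2, 3, 8, 8, 9, 10).
  b_1=1 ≤ 2
  b_2=1 ≤ 3
  b_3=1 ≤ 4
  b_4=2 ≤ 5
  b_5=3 ≤ 6
  b_6=8 > 7
  fails at i=6 ⇒ NO

NO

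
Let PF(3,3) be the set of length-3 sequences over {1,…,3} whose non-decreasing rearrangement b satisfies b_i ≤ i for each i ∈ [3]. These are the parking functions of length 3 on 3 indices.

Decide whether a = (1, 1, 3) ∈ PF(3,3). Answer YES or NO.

YES

Order a: b = (1, 1, 3).
  b_1=1 ≤ 1
  b_2=1 ≤ 2
  b_3=3 ≤ 3
All bounds hold ⇒ YES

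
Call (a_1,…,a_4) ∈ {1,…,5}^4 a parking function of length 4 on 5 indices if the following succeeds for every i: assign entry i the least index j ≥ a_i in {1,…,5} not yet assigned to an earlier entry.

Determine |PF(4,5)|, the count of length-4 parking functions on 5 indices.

432

|PF(4,5)| = (5−4+1)·(5+1)^(4−1) = 2·216 = 432 (Pollak)
Check (2,2,3,5) → sorted (2,2,3,5): b_i ≤ 1+i ∀i, a PF.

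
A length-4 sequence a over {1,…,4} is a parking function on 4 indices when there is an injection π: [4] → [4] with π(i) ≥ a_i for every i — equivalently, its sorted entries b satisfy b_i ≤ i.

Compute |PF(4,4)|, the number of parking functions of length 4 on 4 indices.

125

|PF| = (5−4)·5^(4−1) = 1·125 = 125 (Pollak)
One tuple (1,2,3,1) → sorted (1,1,2,3): b_i ≤ i ∀i, a PF.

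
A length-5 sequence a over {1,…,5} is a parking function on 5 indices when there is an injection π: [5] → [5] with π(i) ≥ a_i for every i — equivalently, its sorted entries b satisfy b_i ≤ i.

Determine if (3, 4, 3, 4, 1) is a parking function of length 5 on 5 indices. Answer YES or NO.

Order a: b = (1, 3, 3, 4, 4).
  b_1=1 ≤ 1
  b_2=3 > 2
  fails at i=2 ⇒ NO

NO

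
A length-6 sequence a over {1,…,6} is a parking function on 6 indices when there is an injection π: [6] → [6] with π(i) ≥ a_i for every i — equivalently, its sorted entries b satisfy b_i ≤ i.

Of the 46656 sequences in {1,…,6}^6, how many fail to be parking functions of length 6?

|PF(6,6)| = (6+1−6)·(6+1)^{6−1} = 1·16807 = 16807 [KW]
Example (6,6,2,4,1,6) → sorted (1,2,4,6,6,6): b_3=4>3, not a PF.
So 46656 − 16807 = 29849 fail.

29849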